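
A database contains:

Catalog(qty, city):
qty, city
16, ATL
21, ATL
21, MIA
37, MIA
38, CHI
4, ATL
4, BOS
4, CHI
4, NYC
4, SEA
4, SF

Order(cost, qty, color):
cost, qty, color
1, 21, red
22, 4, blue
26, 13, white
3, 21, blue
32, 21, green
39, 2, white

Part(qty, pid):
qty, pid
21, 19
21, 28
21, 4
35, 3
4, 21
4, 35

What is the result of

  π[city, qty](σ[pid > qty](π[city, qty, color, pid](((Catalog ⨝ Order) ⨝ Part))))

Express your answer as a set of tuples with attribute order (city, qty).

Natural join on qty: {(21, ATL, 1, red), (21, ATL, 3, blue), (21, ATL, 32, green), (21, MIA, 1, red), (21, MIA, 3, blue), (21, MIA, 32, green), (4, ATL, 22, blue), (4, BOS, 22, blue), (4, CHI, 22, blue), (4, NYC, 22, blue), (4, SEA, 22, blue), (4, SF, 22, blue)}
Natural join on qty: {(21, ATL, 1, red, 19), (21, ATL, 1, red, 28), (21, ATL, 1, red, 4), (21, ATL, 3, blue, 19), (21, ATL, 3, blue, 28), (21, ATL, 3, blue, 4), (21, ATL, 32, green, 19), (21, ATL, 32, green, 28), (21, ATL, 32, green, 4), (21, MIA, 1, red, 19), (21, MIA, 1, red, 28), (21, MIA, 1, red, 4), (21, MIA, 3, blue, 19), (21, MIA, 3, blue, 28), (21, MIA, 3, blue, 4), (21, MIA, 32, green, 19), (21, MIA, 32, green, 28), (21, MIA, 32, green, 4), (4, ATL, 22, blue, 21), (4, ATL, 22, blue, 35), (4, BOS, 22, blue, 21), (4, BOS, 22, blue, 35), (4, CHI, 22, blue, 21), (4, CHI, 22, blue, 35), (4, NYC, 22, blue, 21), (4, NYC, 22, blue, 35), (4, SEA, 22, blue, 21), (4, SEA, 22, blue, 35), (4, SF, 22, blue, 21), (4, SF, 22, blue, 35)}
π_{city, qty, color, pid} gives {(ATL, 21, blue, 19), (ATL, 21, blue, 28), (ATL, 21, blue, 4), (ATL, 21, green, 19), (ATL, 21, green, 28), (ATL, 21, green, 4), (ATL, 21, red, 19), (ATL, 21, red, 28), (ATL, 21, red, 4), (ATL, 4, blue, 21), (ATL, 4, blue, 35), (BOS, 4, blue, 21), (BOS, 4, blue, 35), (CHI, 4, blue, 21), (CHI, 4, blue, 35), (MIA, 21, blue, 19), (MIA, 21, blue, 28), (MIA, 21, blue, 4), (MIA, 21, green, 19), (MIA, 21, green, 28), (MIA, 21, green, 4), (MIA, 21, red, 19), (MIA, 21, red, 28), (MIA, 21, red, 4), (NYC, 4, blue, 21), (NYC, 4, blue, 35), (SEA, 4, blue, 21), (SEA, 4, blue, 35), (SF, 4, blue, 21), (SF, 4, blue, 35)}.
Filtering on pid > qty leaves {(ATL, 21, blue, 28), (ATL, 21, green, 28), (ATL, 21, red, 28), (ATL, 4, blue, 21), (ATL, 4, blue, 35), (BOS, 4, blue, 21), (BOS, 4, blue, 35), (CHI, 4, blue, 21), (CHI, 4, blue, 35), (MIA, 21, blue, 28), (MIA, 21, green, 28), (MIA, 21, red, 28), (NYC, 4, blue, 21), (NYC, 4, blue, 35), (SEA, 4, blue, 21), (SEA, 4, blue, 35), (SF, 4, blue, 21), (SF, 4, blue, 35)}.
π_{city, qty} gives {(ATL, 21), (ATL, 4), (BOS, 4), (CHI, 4), (MIA, 21), (NYC, 4), (SEA, 4), (SF, 4)} (10 duplicate(s) eliminated).

{(ATL, 21), (ATL, 4), (BOS, 4), (CHI, 4), (MIA, 21), (NYC, 4), (SEA, 4), (SF, 4)}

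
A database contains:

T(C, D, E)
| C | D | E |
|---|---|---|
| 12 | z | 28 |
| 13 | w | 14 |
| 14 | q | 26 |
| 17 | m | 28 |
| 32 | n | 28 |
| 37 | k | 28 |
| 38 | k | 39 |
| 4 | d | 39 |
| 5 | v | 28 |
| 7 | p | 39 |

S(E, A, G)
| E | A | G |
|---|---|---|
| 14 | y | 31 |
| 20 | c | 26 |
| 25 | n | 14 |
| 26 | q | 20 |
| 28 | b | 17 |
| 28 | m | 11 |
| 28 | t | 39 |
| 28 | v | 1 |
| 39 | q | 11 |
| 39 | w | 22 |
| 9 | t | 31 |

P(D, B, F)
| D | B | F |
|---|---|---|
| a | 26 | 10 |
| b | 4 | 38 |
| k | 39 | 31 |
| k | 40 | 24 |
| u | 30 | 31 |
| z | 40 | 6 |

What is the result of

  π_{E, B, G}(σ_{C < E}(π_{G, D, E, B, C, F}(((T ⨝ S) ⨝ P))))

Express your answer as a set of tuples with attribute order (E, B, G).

{(28, 40, 1), (28, 40, 11), (28, 40, 17), (28, 40, 39), (39, 39, 11), (39, 39, 22), (39, 40, 11), (39, 40, 22)}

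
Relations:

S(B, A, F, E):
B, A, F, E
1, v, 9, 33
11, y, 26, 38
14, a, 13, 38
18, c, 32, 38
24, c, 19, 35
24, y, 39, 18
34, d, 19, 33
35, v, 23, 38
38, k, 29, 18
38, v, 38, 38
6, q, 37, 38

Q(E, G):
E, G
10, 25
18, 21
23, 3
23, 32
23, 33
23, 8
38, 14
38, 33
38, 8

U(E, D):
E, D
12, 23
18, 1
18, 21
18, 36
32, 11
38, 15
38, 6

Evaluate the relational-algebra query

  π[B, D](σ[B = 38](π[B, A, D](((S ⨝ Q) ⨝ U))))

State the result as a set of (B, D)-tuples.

{(38, 1), (38, 15), (38, 21), (38, 36), (38, 6)}

Joining S and Q on E yields {(11, y, 26, 38, 14), (11, y, 26, 38, 33), (11, y, 26, 38, 8), (14, a, 13, 38, 14), (14, a, 13, 38, 33), (14, a, 13, 38, 8), (18, c, 32, 38, 14), (18, c, 32, 38, 33), (18, c, 32, 38, 8), (24, y, 39, 18, 21), (35, v, 23, 38, 14), (35, v, 23, 38, 33), (35, v, 23, 38, 8), (38, k, 29, 18, 21), (38, v, 38, 38, 14), (38, v, 38, 38, 33), (38, v, 38, 38, 8), (6, q, 37, 38, 14), (6, q, 37, 38, 33), (6, q, 37, 38, 8)}.
Joining (S ⨝ Q) and U on E yields {(11, y, 26, 38, 14, 15), (11, y, 26, 38, 14, 6), (11, y, 26, 38, 33, 15), (11, y, 26, 38, 33, 6), (11, y, 26, 38, 8, 15), (11, y, 26, 38, 8, 6), (14, a, 13, 38, 14, 15), (14, a, 13, 38, 14, 6), (14, a, 13, 38, 33, 15), (14, a, 13, 38, 33, 6), (14, a, 13, 38, 8, 15), (14, a, 13, 38, 8, 6), (18, c, 32, 38, 14, 15), (18, c, 32, 38, 14, 6), (18, c, 32, 38, 33, 15), (18, c, 32, 38, 33, 6), (18, c, 32, 38, 8, 15), (18, c, 32, 38, 8, 6), (24, y, 39, 18, 21, 1), (24, y, 39, 18, 21, 21), (24, y, 39, 18, 21, 36), (35, v, 23, 38, 14, 15), (35, v, 23, 38, 14, 6), (35, v, 23, 38, 33, 15), (35, v, 23, 38, 33, 6), (35, v, 23, 38, 8, 15), (35, v, 23, 38, 8, 6), (38, k, 29, 18, 21, 1), (38, k, 29, 18, 21, 21), (38, k, 29, 18, 21, 36), (38, v, 38, 38, 14, 15), (38, v, 38, 38, 14, 6), (38, v, 38, 38, 33, 15), (38, v, 38, 38, 33, 6), (38, v, 38, 38, 8, 15), (38, v, 38, 38, 8, 6), (6, q, 37, 38, 14, 15), (6, q, 37, 38, 14, 6), (6, q, 37, 38, 33, 15), (6, q, 37, 38, 33, 6), (6, q, 37, 38, 8, 15), (6, q, 37, 38, 8, 6)}.
Projecting to B, A, D (24 duplicate(s) eliminated): {(11, y, 15), (11, y, 6), (14, a, 15), (14, a, 6), (18, c, 15), (18, c, 6), (24, y, 1), (24, y, 21), (24, y, 36), (35, v, 15), (35, v, 6), (38, k, 1), (38, k, 21), (38, k, 36), (38, v, 15), (38, v, 6), (6, q, 15), (6, q, 6)}
Selection B = 38: {(38, k, 1), (38, k, 21), (38, k, 36), (38, v, 15), (38, v, 6)}
Projecting to B, D: {(38, 1), (38, 15), (38, 21), (38, 36), (38, 6)}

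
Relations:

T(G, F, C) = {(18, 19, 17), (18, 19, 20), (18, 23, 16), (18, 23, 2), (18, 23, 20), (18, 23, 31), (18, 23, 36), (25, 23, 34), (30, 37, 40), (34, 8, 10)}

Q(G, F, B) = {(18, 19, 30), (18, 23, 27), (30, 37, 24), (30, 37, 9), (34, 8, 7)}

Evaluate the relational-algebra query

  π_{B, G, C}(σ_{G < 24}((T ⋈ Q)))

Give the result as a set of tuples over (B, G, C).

Natural join on G, F: {(18, 19, 17, 30), (18, 19, 20, 30), (18, 23, 16, 27), (18, 23, 2, 27), (18, 23, 20, 27), (18, 23, 31, 27), (18, 23, 36, 27), (30, 37, 40, 24), (30, 37, 40, 9), (34, 8, 10, 7)}
σ[G < 24]: keep tuples satisfying G < 24 → {(18, 19, 17, 30), (18, 19, 20, 30), (18, 23, 16, 27), (18, 23, 2, 27), (18, 23, 20, 27), (18, 23, 31, 27), (18, 23, 36, 27)}
π_{B, G, C} gives {(27, 18, 16), (27, 18, 2), (27, 18, 20), (27, 18, 31), (27, 18, 36), (30, 18, 17), (30, 18, 20)}.

{(27, 18, 16), (27, 18, 2), (27, 18, 20), (27, 18, 31), (27, 18, 36), (30, 18, 17), (30, 18, 20)}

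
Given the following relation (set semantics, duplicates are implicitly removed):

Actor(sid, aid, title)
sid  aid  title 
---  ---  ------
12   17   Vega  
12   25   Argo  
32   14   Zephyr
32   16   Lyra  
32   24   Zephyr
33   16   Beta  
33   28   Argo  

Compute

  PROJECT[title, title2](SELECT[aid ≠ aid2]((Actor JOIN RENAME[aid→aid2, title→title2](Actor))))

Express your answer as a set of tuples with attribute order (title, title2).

{(Argo, Beta), (Argo, Vega), (Beta, Argo), (Lyra, Zephyr), (Vega, Argo), (Zephyr, Lyra), (Zephyr, Zephyr)}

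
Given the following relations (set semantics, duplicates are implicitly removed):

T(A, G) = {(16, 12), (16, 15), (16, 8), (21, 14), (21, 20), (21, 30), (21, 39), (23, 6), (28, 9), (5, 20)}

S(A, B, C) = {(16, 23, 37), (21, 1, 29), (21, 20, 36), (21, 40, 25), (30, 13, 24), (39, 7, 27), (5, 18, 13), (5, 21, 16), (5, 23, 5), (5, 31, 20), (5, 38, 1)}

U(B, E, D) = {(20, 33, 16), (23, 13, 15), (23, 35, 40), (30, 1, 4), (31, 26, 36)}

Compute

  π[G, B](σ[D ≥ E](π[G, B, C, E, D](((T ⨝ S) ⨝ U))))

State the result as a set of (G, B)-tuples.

Joining T and S on A yields {(16, 12, 23, 37), (16, 15, 23, 37), (16, 8, 23, 37), (21, 14, 1, 29), (21, 14, 20, 36), (21, 14, 40, 25), (21, 20, 1, 29), (21, 20, 20, 36), (21, 20, 40, 25), (21, 30, 1, 29), (21, 30, 20, 36), (21, 30, 40, 25), (21, 39, 1, 29), (21, 39, 20, 36), (21, 39, 40, 25), (5, 20, 18, 13), (5, 20, 21, 16), (5, 20, 23, 5), (5, 20, 31, 20), (5, 20, 38, 1)}.
Joining (T ⨝ S) and U on B yields {(16, 12, 23, 37, 13, 15), (16, 12, 23, 37, 35, 40), (16, 15, 23, 37, 13, 15), (16, 15, 23, 37, 35, 40), (16, 8, 23, 37, 13, 15), (16, 8, 23, 37, 35, 40), (21, 14, 20, 36, 33, 16), (21, 20, 20, 36, 33, 16), (21, 30, 20, 36, 33, 16), (21, 39, 20, 36, 33, 16), (5, 20, 23, 5, 13, 15), (5, 20, 23, 5, 35, 40), (5, 20, 31, 20, 26, 36)}.
π_{G, B, C, E, D} gives {(12, 23, 37, 13, 15), (12, 23, 37, 35, 40), (14, 20, 36, 33, 16), (15, 23, 37, 13, 15), (15, 23, 37, 35, 40), (20, 20, 36, 33, 16), (20, 23, 5, 13, 15), (20, 23, 5, 35, 40), (20, 31, 20, 26, 36), (30, 20, 36, 33, 16), (39, 20, 36, 33, 16), (8, 23, 37, 13, 15), (8, 23, 37, 35, 40)}.
Selection D ≥ E: {(12, 23, 37, 13, 15), (12, 23, 37, 35, 40), (15, 23, 37, 13, 15), (15, 23, 37, 35, 40), (20, 23, 5, 13, 15), (20, 23, 5, 35, 40), (20, 31, 20, 26, 36), (8, 23, 37, 13, 15), (8, 23, 37, 35, 40)}
π_{G, B} gives {(12, 23), (15, 23), (20, 23), (20, 31), (8, 23)} (4 duplicate(s) eliminated).

{(12, 23), (15, 23), (20, 23), (20, 31), (8, 23)}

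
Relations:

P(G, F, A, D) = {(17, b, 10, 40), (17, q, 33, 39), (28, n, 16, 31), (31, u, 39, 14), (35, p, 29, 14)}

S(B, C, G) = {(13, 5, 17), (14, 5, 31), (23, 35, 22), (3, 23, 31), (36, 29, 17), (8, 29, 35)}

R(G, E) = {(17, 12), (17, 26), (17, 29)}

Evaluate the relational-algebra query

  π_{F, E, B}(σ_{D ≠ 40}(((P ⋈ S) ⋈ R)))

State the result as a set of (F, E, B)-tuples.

P ⋈ S (natural join on G): {(17, b, 10, 40, 13, 5), (17, b, 10, 40, 36, 29), (17, q, 33, 39, 13, 5), (17, q, 33, 39, 36, 29), (31, u, 39, 14, 14, 5), (31, u, 39, 14, 3, 23), (35, p, 29, 14, 8, 29)}
(P ⋈ S) ⋈ R (natural join on G): {(17, b, 10, 40, 13, 5, 12), (17, b, 10, 40, 13, 5, 26), (17, b, 10, 40, 13, 5, 29), (17, b, 10, 40, 36, 29, 12), (17, b, 10, 40, 36, 29, 26), (17, b, 10, 40, 36, 29, 29), (17, q, 33, 39, 13, 5, 12), (17, q, 33, 39, 13, 5, 26), (17, q, 33, 39, 13, 5, 29), (17, q, 33, 39, 36, 29, 12), (17, q, 33, 39, 36, 29, 26), (17, q, 33, 39, 36, 29, 29)}
σ[D ≠ 40]: keep tuples satisfying D ≠ 40 → {(17, q, 33, 39, 13, 5, 12), (17, q, 33, 39, 13, 5, 26), (17, q, 33, 39, 13, 5, 29), (17, q, 33, 39, 36, 29, 12), (17, q, 33, 39, 36, 29, 26), (17, q, 33, 39, 36, 29, 29)}
π[F, E, B]: project onto (F, E, B) → {(q, 12, 13), (q, 12, 36), (q, 26, 13), (q, 26, 36), (q, 29, 13), (q, 29, 36)}

{(q, 12, 13), (q, 12, 36), (q, 26, 13), (q, 26, 36), (q, 29, 13), (q, 29, 36)}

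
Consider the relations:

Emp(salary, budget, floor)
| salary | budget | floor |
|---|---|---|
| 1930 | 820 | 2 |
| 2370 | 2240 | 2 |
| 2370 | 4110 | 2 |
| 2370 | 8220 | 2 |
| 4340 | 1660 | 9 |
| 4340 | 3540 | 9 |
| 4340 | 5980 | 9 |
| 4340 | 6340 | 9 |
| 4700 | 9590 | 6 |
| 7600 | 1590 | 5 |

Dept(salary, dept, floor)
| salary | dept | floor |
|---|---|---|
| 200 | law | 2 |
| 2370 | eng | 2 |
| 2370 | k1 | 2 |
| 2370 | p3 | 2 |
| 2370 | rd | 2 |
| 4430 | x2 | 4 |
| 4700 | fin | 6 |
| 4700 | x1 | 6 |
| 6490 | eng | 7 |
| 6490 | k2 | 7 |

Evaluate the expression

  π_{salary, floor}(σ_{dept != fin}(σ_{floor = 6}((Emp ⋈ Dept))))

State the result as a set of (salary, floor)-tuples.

{(4700, 6)}

Natural join on salary, floor: {(2370, 2240, 2, eng), (2370, 2240, 2, k1), (2370, 2240, 2, p3), (2370, 2240, 2, rd), (2370, 4110, 2, eng), (2370, 4110, 2, k1), (2370, 4110, 2, p3), (2370, 4110, 2, rd), (2370, 8220, 2, eng), (2370, 8220, 2, k1), (2370, 8220, 2, p3), (2370, 8220, 2, rd), (4700, 9590, 6, fin), (4700, 9590, 6, x1)}
Filtering on floor = 6 leaves {(4700, 9590, 6, fin), (4700, 9590, 6, x1)}.
Filtering on dept != fin leaves {(4700, 9590, 6, x1)}.
π[salary, floor]: project onto (salary, floor) → {(4700, 6)}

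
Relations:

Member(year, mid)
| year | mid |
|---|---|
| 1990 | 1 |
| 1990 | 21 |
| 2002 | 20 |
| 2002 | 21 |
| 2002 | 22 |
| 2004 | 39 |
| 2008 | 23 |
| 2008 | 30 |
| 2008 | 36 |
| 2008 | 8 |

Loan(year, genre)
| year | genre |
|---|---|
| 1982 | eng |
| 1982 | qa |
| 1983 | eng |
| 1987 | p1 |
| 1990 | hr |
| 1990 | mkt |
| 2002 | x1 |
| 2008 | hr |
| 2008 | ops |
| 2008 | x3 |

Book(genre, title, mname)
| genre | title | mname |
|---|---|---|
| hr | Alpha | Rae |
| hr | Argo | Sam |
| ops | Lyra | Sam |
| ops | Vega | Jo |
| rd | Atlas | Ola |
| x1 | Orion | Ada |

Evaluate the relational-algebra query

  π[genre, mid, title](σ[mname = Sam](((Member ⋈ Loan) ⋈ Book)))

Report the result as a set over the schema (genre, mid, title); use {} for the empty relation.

Joining Member and Loan on year yields {(1990, 1, hr), (1990, 1, mkt), (1990, 21, hr), (1990, 21, mkt), (2002, 20, x1), (2002, 21, x1), (2002, 22, x1), (2008, 23, hr), (2008, 23, ops), (2008, 23, x3), (2008, 30, hr), (2008, 30, ops), (2008, 30, x3), (2008, 36, hr), (2008, 36, ops), (2008, 36, x3), (2008, 8, hr), (2008, 8, ops), (2008, 8, x3)}.
Joining (Member ⋈ Loan) and Book on genre yields {(1990, 1, hr, Alpha, Rae), (1990, 1, hr, Argo, Sam), (1990, 21, hr, Alpha, Rae), (1990, 21, hr, Argo, Sam), (2002, 20, x1, Orion, Ada), (2002, 21, x1, Orion, Ada), (2002, 22, x1, Orion, Ada), (2008, 23, hr, Alpha, Rae), (2008, 23, hr, Argo, Sam), (2008, 23, ops, Lyra, Sam), (2008, 23, ops, Vega, Jo), (2008, 30, hr, Alpha, Rae), (2008, 30, hr, Argo, Sam), (2008, 30, ops, Lyra, Sam), (2008, 30, ops, Vega, Jo), (2008, 36, hr, Alpha, Rae), (2008, 36, hr, Argo, Sam), (2008, 36, ops, Lyra, Sam), (2008, 36, ops, Vega, Jo), (2008, 8, hr, Alpha, Rae), (2008, 8, hr, Argo, Sam), (2008, 8, ops, Lyra, Sam), (2008, 8, ops, Vega, Jo)}.
Selection mname = Sam: {(1990, 1, hr, Argo, Sam), (1990, 21, hr, Argo, Sam), (2008, 23, hr, Argo, Sam), (2008, 23, ops, Lyra, Sam), (2008, 30, hr, Argo, Sam), (2008, 30, ops, Lyra, Sam), (2008, 36, hr, Argo, Sam), (2008, 36, ops, Lyra, Sam), (2008, 8, hr, Argo, Sam), (2008, 8, ops, Lyra, Sam)}
π_{genre, mid, title} gives {(hr, 1, Argo), (hr, 21, Argo), (hr, 23, Argo), (hr, 30, Argo), (hr, 36, Argo), (hr, 8, Argo), (ops, 23, Lyra), (ops, 30, Lyra), (ops, 36, Lyra), (ops, 8, Lyra)}.

{(hr, 1, Argo), (hr, 21, Argo), (hr, 23, Argo), (hr, 30, Argo), (hr, 36, Argo), (hr, 8, Argo), (ops, 23, Lyra), (ops, 30, Lyra), (ops, 36, Lyra), (ops, 8, Lyra)}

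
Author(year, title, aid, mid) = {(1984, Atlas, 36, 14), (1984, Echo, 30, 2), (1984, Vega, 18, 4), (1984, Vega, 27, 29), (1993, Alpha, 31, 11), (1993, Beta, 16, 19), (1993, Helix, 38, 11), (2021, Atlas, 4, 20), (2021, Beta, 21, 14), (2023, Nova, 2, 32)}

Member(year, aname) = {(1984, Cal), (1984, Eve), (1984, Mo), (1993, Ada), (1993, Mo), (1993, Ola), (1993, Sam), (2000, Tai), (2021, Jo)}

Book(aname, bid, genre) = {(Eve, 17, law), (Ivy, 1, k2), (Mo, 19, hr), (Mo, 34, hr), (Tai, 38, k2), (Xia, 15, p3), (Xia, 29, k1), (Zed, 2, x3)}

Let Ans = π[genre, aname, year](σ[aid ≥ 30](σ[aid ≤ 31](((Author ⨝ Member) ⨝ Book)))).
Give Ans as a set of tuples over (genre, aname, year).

Author ⋈ Member (natural join on year): {(1984, Atlas, 36, 14, Cal), (1984, Atlas, 36, 14, Eve), (1984, Atlas, 36, 14, Mo), (1984, Echo, 30, 2, Cal), (1984, Echo, 30, 2, Eve), (1984, Echo, 30, 2, Mo), (1984, Vega, 18, 4, Cal), (1984, Vega, 18, 4, Eve), (1984, Vega, 18, 4, Mo), (1984, Vega, 27, 29, Cal), (1984, Vega, 27, 29, Eve), (1984, Vega, 27, 29, Mo), (1993, Alpha, 31, 11, Ada), (1993, Alpha, 31, 11, Mo), (1993, Alpha, 31, 11, Ola), (1993, Alpha, 31, 11, Sam), (1993, Beta, 16, 19, Ada), (1993, Beta, 16, 19, Mo), (1993, Beta, 16, 19, Ola), (1993, Beta, 16, 19, Sam), (1993, Helix, 38, 11, Ada), (1993, Helix, 38, 11, Mo), (1993, Helix, 38, 11, Ola), (1993, Helix, 38, 11, Sam), (2021, Atlas, 4, 20, Jo), (2021, Beta, 21, 14, Jo)}
(Author ⨝ Member) ⋈ Book (natural join on aname): {(1984, Atlas, 36, 14, Eve, 17, law), (1984, Atlas, 36, 14, Mo, 19, hr), (1984, Atlas, 36, 14, Mo, 34, hr), (1984, Echo, 30, 2, Eve, 17, law), (1984, Echo, 30, 2, Mo, 19, hr), (1984, Echo, 30, 2, Mo, 34, hr), (1984, Vega, 18, 4, Eve, 17, law), (1984, Vega, 18, 4, Mo, 19, hr), (1984, Vega, 18, 4, Mo, 34, hr), (1984, Vega, 27, 29, Eve, 17, law), (1984, Vega, 27, 29, Mo, 19, hr), (1984, Vega, 27, 29, Mo, 34, hr), (1993, Alpha, 31, 11, Mo, 19, hr), (1993, Alpha, 31, 11, Mo, 34, hr), (1993, Beta, 16, 19, Mo, 19, hr), (1993, Beta, 16, 19, Mo, 34, hr), (1993, Helix, 38, 11, Mo, 19, hr), (1993, Helix, 38, 11, Mo, 34, hr)}
Apply σ_{aid ≤ 31}; surviving tuples: {(1984, Echo, 30, 2, Eve, 17, law), (1984, Echo, 30, 2, Mo, 19, hr), (1984, Echo, 30, 2, Mo, 34, hr), (1984, Vega, 18, 4, Eve, 17, law), (1984, Vega, 18, 4, Mo, 19, hr), (1984, Vega, 18, 4, Mo, 34, hr), (1984, Vega, 27, 29, Eve, 17, law), (1984, Vega, 27, 29, Mo, 19, hr), (1984, Vega, 27, 29, Mo, 34, hr), (1993, Alpha, 31, 11, Mo, 19, hr), (1993, Alpha, 31, 11, Mo, 34, hr), (1993, Beta, 16, 19, Mo, 19, hr), (1993, Beta, 16, 19, Mo, 34, hr)}
Apply σ_{aid ≥ 30}; surviving tuples: {(1984, Echo, 30, 2, Eve, 17, law), (1984, Echo, 30, 2, Mo, 19, hr), (1984, Echo, 30, 2, Mo, 34, hr), (1993, Alpha, 31, 11, Mo, 19, hr), (1993, Alpha, 31, 11, Mo, 34, hr)}
π_{genre, aname, year} gives {(hr, Mo, 1984), (hr, Mo, 1993), (law, Eve, 1984)} (2 duplicate(s) eliminated).

{(hr, Mo, 1984), (hr, Mo, 1993), (law, Eve, 1984)}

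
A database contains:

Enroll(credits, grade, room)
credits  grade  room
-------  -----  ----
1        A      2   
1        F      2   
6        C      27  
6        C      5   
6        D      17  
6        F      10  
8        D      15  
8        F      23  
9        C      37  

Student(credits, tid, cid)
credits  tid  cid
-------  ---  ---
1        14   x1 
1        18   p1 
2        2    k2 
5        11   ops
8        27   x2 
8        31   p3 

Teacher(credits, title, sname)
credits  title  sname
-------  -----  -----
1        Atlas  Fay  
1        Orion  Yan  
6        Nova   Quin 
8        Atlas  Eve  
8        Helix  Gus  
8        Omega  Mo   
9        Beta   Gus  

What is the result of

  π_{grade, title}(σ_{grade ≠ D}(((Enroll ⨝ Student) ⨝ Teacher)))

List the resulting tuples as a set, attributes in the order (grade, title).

Enroll ⋈ Student (natural join on credits): {(1, A, 2, 14, x1), (1, A, 2, 18, p1), (1, F, 2, 14, x1), (1, F, 2, 18, p1), (8, D, 15, 27, x2), (8, D, 15, 31, p3), (8, F, 23, 27, x2), (8, F, 23, 31, p3)}
(Enroll ⨝ Student) ⋈ Teacher (natural join on credits): {(1, A, 2, 14, x1, Atlas, Fay), (1, A, 2, 14, x1, Orion, Yan), (1, A, 2, 18, p1, Atlas, Fay), (1, A, 2, 18, p1, Orion, Yan), (1, F, 2, 14, x1, Atlas, Fay), (1, F, 2, 14, x1, Orion, Yan), (1, F, 2, 18, p1, Atlas, Fay), (1, F, 2, 18, p1, Orion, Yan), (8, D, 15, 27, x2, Atlas, Eve), (8, D, 15, 27, x2, Helix, Gus), (8, D, 15, 27, x2, Omega, Mo), (8, D, 15, 31, p3, Atlas, Eve), (8, D, 15, 31, p3, Helix, Gus), (8, D, 15, 31, p3, Omega, Mo), (8, F, 23, 27, x2, Atlas, Eve), (8, F, 23, 27, x2, Helix, Gus), (8, F, 23, 27, x2, Omega, Mo), (8, F, 23, 31, p3, Atlas, Eve), (8, F, 23, 31, p3, Helix, Gus), (8, F, 23, 31, p3, Omega, Mo)}
σ[grade ≠ D]: keep tuples satisfying grade ≠ D → {(1, A, 2, 14, x1, Atlas, Fay), (1, A, 2, 14, x1, Orion, Yan), (1, A, 2, 18, p1, Atlas, Fay), (1, A, 2, 18, p1, Orion, Yan), (1, F, 2, 14, x1, Atlas, Fay), (1, F, 2, 14, x1, Orion, Yan), (1, F, 2, 18, p1, Atlas, Fay), (1, F, 2, 18, p1, Orion, Yan), (8, F, 23, 27, x2, Atlas, Eve), (8, F, 23, 27, x2, Helix, Gus), (8, F, 23, 27, x2, Omega, Mo), (8, F, 23, 31, p3, Atlas, Eve), (8, F, 23, 31, p3, Helix, Gus), (8, F, 23, 31, p3, Omega, Mo)}
Keep only column(s) grade, title (8 duplicate(s) eliminated): {(A, Atlas), (A, Orion), (F, Atlas), (F, Helix), (F, Omega), (F, Orion)}

{(A, Atlas), (A, Orion), (F, Atlas), (F, Helix), (F, Omega), (F, Orion)}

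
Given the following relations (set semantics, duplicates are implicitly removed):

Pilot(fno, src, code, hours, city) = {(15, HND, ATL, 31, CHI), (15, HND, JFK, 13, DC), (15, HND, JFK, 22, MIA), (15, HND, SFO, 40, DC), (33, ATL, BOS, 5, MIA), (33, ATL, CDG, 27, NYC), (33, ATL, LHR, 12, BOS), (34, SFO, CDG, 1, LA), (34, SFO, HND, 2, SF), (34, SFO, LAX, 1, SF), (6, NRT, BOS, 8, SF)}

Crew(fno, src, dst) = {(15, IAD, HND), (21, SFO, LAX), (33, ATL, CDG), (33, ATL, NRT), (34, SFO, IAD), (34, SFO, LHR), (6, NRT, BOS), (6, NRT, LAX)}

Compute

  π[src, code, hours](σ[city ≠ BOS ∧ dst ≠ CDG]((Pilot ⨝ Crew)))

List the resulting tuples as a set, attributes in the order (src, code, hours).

Pilot ⋈ Crew (natural join on fno, src): {(33, ATL, BOS, 5, MIA, CDG), (33, ATL, BOS, 5, MIA, NRT), (33, ATL, CDG, 27, NYC, CDG), (33, ATL, CDG, 27, NYC, NRT), (33, ATL, LHR, 12, BOS, CDG), (33, ATL, LHR, 12, BOS, NRT), (34, SFO, CDG, 1, LA, IAD), (34, SFO, CDG, 1, LA, LHR), (34, SFO, HND, 2, SF, IAD), (34, SFO, HND, 2, SF, LHR), (34, SFO, LAX, 1, SF, IAD), (34, SFO, LAX, 1, SF, LHR), (6, NRT, BOS, 8, SF, BOS), (6, NRT, BOS, 8, SF, LAX)}
σ[city ≠ BOS ∧ dst ≠ CDG]: keep tuples satisfying city ≠ BOS ∧ dst ≠ CDG → {(33, ATL, BOS, 5, MIA, NRT), (33, ATL, CDG, 27, NYC, NRT), (34, SFO, CDG, 1, LA, IAD), (34, SFO, CDG, 1, LA, LHR), (34, SFO, HND, 2, SF, IAD), (34, SFO, HND, 2, SF, LHR), (34, SFO, LAX, 1, SF, IAD), (34, SFO, LAX, 1, SF, LHR), (6, NRT, BOS, 8, SF, BOS), (6, NRT, BOS, 8, SF, LAX)}
π[src, code, hours]: project onto (src, code, hours) (4 duplicate(s) eliminated) → {(ATL, BOS, 5), (ATL, CDG, 27), (NRT, BOS, 8), (SFO, CDG, 1), (SFO, HND, 2), (SFO, LAX, 1)}

{(ATL, BOS, 5), (ATL, CDG, 27), (NRT, BOS, 8), (SFO, CDG, 1), (SFO, HND, 2), (SFO, LAX, 1)}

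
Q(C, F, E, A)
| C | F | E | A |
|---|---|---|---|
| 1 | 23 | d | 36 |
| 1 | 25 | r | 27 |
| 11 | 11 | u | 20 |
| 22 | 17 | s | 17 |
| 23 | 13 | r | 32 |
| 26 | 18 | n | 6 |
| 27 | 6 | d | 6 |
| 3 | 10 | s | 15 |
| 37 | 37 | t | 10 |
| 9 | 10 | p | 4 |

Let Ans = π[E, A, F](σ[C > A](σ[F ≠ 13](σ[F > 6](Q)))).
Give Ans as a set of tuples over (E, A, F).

{(n, 6, 18), (p, 4, 10), (s, 17, 17), (t, 10, 37)}

Apply σ_{F > 6}; surviving tuples: {(1, 23, d, 36), (1, 25, r, 27), (11, 11, u, 20), (22, 17, s, 17), (23, 13, r, 32), (26, 18, n, 6), (3, 10, s, 15), (37, 37, t, 10), (9, 10, p, 4)}
Apply σ_{F ≠ 13}; surviving tuples: {(1, 23, d, 36), (1, 25, r, 27), (11, 11, u, 20), (22, 17, s, 17), (26, 18, n, 6), (3, 10, s, 15), (37, 37, t, 10), (9, 10, p, 4)}
Apply σ_{C > A}; surviving tuples: {(22, 17, s, 17), (26, 18, n, 6), (37, 37, t, 10), (9, 10, p, 4)}
Projecting to E, A, F: {(n, 6, 18), (p, 4, 10), (s, 17, 17), (t, 10, 37)}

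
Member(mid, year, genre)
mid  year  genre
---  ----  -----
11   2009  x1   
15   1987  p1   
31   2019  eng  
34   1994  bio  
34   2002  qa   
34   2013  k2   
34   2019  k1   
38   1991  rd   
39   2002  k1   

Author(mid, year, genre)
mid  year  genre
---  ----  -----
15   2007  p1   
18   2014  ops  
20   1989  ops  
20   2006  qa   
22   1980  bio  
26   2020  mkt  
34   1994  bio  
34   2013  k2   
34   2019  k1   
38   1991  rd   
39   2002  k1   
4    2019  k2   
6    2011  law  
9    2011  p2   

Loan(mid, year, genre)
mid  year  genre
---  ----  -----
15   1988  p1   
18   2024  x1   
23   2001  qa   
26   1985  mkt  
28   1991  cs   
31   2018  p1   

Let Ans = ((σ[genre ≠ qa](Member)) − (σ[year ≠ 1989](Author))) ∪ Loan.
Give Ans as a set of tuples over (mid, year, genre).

Filtering on genre ≠ qa leaves {(11, 2009, x1), (15, 1987, p1), (31, 2019, eng), (34, 1994, bio), (34, 2013, k2), (34, 2019, k1), (38, 1991, rd), (39, 2002, k1)}.
Filtering on year ≠ 1989 leaves {(15, 2007, p1), (18, 2014, ops), (20, 2006, qa), (22, 1980, bio), (26, 2020, mkt), (34, 1994, bio), (34, 2013, k2), (34, 2019, k1), (38, 1991, rd), (39, 2002, k1), (4, 2019, k2), (6, 2011, law), (9, 2011, p2)}.
Set difference of the two operands is {(11, 2009, x1), (15, 1987, p1), (31, 2019, eng)}.
Set union of the two operands is {(11, 2009, x1), (15, 1987, p1), (15, 1988, p1), (18, 2024, x1), (23, 2001, qa), (26, 1985, mkt), (28, 1991, cs), (31, 2018, p1), (31, 2019, eng)}.

{(11, 2009, x1), (15, 1987, p1), (15, 1988, p1), (18, 2024, x1), (23, 2001, qa), (26, 1985, mkt), (28, 1991, cs), (31, 2018, p1), (31, 2019, eng)}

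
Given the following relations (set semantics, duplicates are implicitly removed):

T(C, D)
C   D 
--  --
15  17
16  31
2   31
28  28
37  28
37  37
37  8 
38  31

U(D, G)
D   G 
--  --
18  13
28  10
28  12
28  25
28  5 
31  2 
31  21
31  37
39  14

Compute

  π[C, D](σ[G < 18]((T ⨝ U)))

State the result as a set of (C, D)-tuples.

Natural join on D: {(16, 31, 2), (16, 31, 21), (16, 31, 37), (2, 31, 2), (2, 31, 21), (2, 31, 37), (28, 28, 10), (28, 28, 12), (28, 28, 25), (28, 28, 5), (37, 28, 10), (37, 28, 12), (37, 28, 25), (37, 28, 5), (38, 31, 2), (38, 31, 21), (38, 31, 37)}
σ[G < 18]: keep tuples satisfying G < 18 → {(16, 31, 2), (2, 31, 2), (28, 28, 10), (28, 28, 12), (28, 28, 5), (37, 28, 10), (37, 28, 12), (37, 28, 5), (38, 31, 2)}
π_{C, D} gives {(16, 31), (2, 31), (28, 28), (37, 28), (38, 31)} (4 duplicate(s) eliminated).

{(16, 31), (2, 31), (28, 28), (37, 28), (38, 31)}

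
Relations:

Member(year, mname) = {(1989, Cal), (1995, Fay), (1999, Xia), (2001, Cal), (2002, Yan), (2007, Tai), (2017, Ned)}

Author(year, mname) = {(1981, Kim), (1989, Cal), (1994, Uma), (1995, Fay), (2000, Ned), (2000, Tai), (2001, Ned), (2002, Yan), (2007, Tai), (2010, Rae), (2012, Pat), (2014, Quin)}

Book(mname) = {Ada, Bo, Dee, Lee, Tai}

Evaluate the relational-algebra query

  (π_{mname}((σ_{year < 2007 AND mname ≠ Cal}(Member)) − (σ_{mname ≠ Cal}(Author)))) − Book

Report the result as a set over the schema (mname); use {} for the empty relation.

{Xia}

Apply σ_{year < 2007 AND mname ≠ Cal}; surviving tuples: {(1995, Fay), (1999, Xia), (2002, Yan)}
Apply σ_{mname ≠ Cal}; surviving tuples: {(1981, Kim), (1994, Uma), (1995, Fay), (2000, Ned), (2000, Tai), (2001, Ned), (2002, Yan), (2007, Tai), (2010, Rae), (2012, Pat), (2014, Quin)}
Difference: {(1995, Fay), (1999, Xia), (2002, Yan)} with {(1981, Kim), (1994, Uma), (1995, Fay), (2000, Ned), (2000, Tai), (2001, Ned), (2002, Yan), (2007, Tai), (2010, Rae), (2012, Pat), (2014, Quin)} → {(1999, Xia)}
π_{mname} gives {Xia}.
Difference: {Xia} with {Ada, Bo, Dee, Lee, Tai} → {Xia}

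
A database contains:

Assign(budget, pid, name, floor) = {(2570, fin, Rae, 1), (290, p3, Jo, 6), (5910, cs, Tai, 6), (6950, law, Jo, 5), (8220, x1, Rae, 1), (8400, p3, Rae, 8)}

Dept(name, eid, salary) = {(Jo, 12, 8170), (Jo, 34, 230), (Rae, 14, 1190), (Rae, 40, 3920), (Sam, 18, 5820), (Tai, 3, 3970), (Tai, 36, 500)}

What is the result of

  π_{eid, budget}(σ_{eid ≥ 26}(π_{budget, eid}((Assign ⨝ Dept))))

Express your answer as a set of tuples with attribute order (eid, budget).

Natural join on name: {(2570, fin, Rae, 1, 14, 1190), (2570, fin, Rae, 1, 40, 3920), (290, p3, Jo, 6, 12, 8170), (290, p3, Jo, 6, 34, 230), (5910, cs, Tai, 6, 3, 3970), (5910, cs, Tai, 6, 36, 500), (6950, law, Jo, 5, 12, 8170), (6950, law, Jo, 5, 34, 230), (8220, x1, Rae, 1, 14, 1190), (8220, x1, Rae, 1, 40, 3920), (8400, p3, Rae, 8, 14, 1190), (8400, p3, Rae, 8, 40, 3920)}
Projecting to budget, eid: {(2570, 14), (2570, 40), (290, 12), (290, 34), (5910, 3), (5910, 36), (6950, 12), (6950, 34), (8220, 14), (8220, 40), (8400, 14), (8400, 40)}
σ[eid ≥ 26]: keep tuples satisfying eid ≥ 26 → {(2570, 40), (290, 34), (5910, 36), (6950, 34), (8220, 40), (8400, 40)}
Projecting to eid, budget: {(34, 290), (34, 6950), (36, 5910), (40, 2570), (40, 8220), (40, 8400)}

{(34, 290), (34, 6950), (36, 5910), (40, 2570), (40, 8220), (40, 8400)}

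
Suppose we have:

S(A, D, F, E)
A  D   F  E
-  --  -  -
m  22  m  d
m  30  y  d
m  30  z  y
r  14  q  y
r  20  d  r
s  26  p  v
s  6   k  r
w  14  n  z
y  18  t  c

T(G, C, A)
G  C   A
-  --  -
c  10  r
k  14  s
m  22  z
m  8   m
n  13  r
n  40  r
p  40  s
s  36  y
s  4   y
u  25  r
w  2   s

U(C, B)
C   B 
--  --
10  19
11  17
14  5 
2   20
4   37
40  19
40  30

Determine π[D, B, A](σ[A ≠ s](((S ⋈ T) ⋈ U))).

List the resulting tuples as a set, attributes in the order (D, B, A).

Joining S and T on A yields {(m, 22, m, d, m, 8), (m, 30, y, d, m, 8), (m, 30, z, y, m, 8), (r, 14, q, y, c, 10), (r, 14, q, y, n, 13), (r, 14, q, y, n, 40), (r, 14, q, y, u, 25), (r, 20, d, r, c, 10), (r, 20, d, r, n, 13), (r, 20, d, r, n, 40), (r, 20, d, r, u, 25), (s, 26, p, v, k, 14), (s, 26, p, v, p, 40), (s, 26, p, v, w, 2), (s, 6, k, r, k, 14), (s, 6, k, r, p, 40), (s, 6, k, r, w, 2), (y, 18, t, c, s, 36), (y, 18, t, c, s, 4)}.
Joining (S ⋈ T) and U on C yields {(r, 14, q, y, c, 10, 19), (r, 14, q, y, n, 40, 19), (r, 14, q, y, n, 40, 30), (r, 20, d, r, c, 10, 19), (r, 20, d, r, n, 40, 19), (r, 20, d, r, n, 40, 30), (s, 26, p, v, k, 14, 5), (s, 26, p, v, p, 40, 19), (s, 26, p, v, p, 40, 30), (s, 26, p, v, w, 2, 20), (s, 6, k, r, k, 14, 5), (s, 6, k, r, p, 40, 19), (s, 6, k, r, p, 40, 30), (s, 6, k, r, w, 2, 20), (y, 18, t, c, s, 4, 37)}.
Filtering on A ≠ s leaves {(r, 14, q, y, c, 10, 19), (r, 14, q, y, n, 40, 19), (r, 14, q, y, n, 40, 30), (r, 20, d, r, c, 10, 19), (r, 20, d, r, n, 40, 19), (r, 20, d, r, n, 40, 30), (y, 18, t, c, s, 4, 37)}.
π[D, B, A]: project onto (D, B, A) (2 duplicate(s) eliminated) → {(14, 19, r), (14, 30, r), (18, 37, y), (20, 19, r), (20, 30, r)}

{(14, 19, r), (14, 30, r), (18, 37, y), (20, 19, r), (20, 30, r)}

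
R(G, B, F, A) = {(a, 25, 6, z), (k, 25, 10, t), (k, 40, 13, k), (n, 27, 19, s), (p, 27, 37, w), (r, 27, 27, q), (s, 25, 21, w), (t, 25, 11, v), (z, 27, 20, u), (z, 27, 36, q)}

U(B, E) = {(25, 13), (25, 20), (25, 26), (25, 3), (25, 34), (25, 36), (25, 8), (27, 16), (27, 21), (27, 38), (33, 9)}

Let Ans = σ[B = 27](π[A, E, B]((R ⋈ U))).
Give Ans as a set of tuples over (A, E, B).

Natural join on B: {(a, 25, 6, z, 13), (a, 25, 6, z, 20), (a, 25, 6, z, 26), (a, 25, 6, z, 3), (a, 25, 6, z, 34), (a, 25, 6, z, 36), (a, 25, 6, z, 8), (k, 25, 10, t, 13), (k, 25, 10, t, 20), (k, 25, 10, t, 26), (k, 25, 10, t, 3), (k, 25, 10, t, 34), (k, 25, 10, t, 36), (k, 25, 10, t, 8), (n, 27, 19, s, 16), (n, 27, 19, s, 21), (n, 27, 19, s, 38), (p, 27, 37, w, 16), (p, 27, 37, w, 21), (p, 27, 37, w, 38), (r, 27, 27, q, 16), (r, 27, 27, q, 21), (r, 27, 27, q, 38), (s, 25, 21, w, 13), (s, 25, 21, w, 20), (s, 25, 21, w, 26), (s, 25, 21, w, 3), (s, 25, 21, w, 34), (s, 25, 21, w, 36), (s, 25, 21, w, 8), (t, 25, 11, v, 13), (t, 25, 11, v, 20), (t, 25, 11, v, 26), (t, 25, 11, v, 3), (t, 25, 11, v, 34), (t, 25, 11, v, 36), (t, 25, 11, v, 8), (z, 27, 20, u, 16), (z, 27, 20, u, 21), (z, 27, 20, u, 38), (z, 27, 36, q, 16), (z, 27, 36, q, 21), (z, 27, 36, q, 38)}
Projecting to A, E, B (3 duplicate(s) eliminated): {(q, 16, 27), (q, 21, 27), (q, 38, 27), (s, 16, 27), (s, 21, 27), (s, 38, 27), (t, 13, 25), (t, 20, 25), (t, 26, 25), (t, 3, 25), (t, 34, 25), (t, 36, 25), (t, 8, 25), (u, 16, 27), (u, 21, 27), (u, 38, 27), (v, 13, 25), (v, 20, 25), (v, 26, 25), (v, 3, 25), (v, 34, 25), (v, 36, 25), (v, 8, 25), (w, 13, 25), (w, 16, 27), (w, 20, 25), (w, 21, 27), (w, 26, 25), (w, 3, 25), (w, 34, 25), (w, 36, 25), (w, 38, 27), (w, 8, 25), (z, 13, 25), (z, 20, 25), (z, 26, 25), (z, 3, 25), (z, 34, 25), (z, 36, 25), (z, 8, 25)}
Selection B = 27: {(q, 16, 27), (q, 21, 27), (q, 38, 27), (s, 16, 27), (s, 21, 27), (s, 38, 27), (u, 16, 27), (u, 21, 27), (u, 38, 27), (w, 16, 27), (w, 21, 27), (w, 38, 27)}

{(q, 16, 27), (q, 21, 27), (q, 38, 27), (s, 16, 27), (s, 21, 27), (s, 38, 27), (u, 16, 27), (u, 21, 27), (u, 38, 27), (w, 16, 27), (w, 21, 27), (w, 38, 27)}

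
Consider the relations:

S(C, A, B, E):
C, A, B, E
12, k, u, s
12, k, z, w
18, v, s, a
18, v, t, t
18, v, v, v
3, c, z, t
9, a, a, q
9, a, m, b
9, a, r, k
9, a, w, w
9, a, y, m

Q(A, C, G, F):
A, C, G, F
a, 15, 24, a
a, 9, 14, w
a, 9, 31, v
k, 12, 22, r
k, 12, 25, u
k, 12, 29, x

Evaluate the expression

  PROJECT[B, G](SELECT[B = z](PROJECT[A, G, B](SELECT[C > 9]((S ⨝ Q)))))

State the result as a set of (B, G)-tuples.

Joining S and Q on C, A yields {(12, k, u, s, 22, r), (12, k, u, s, 25, u), (12, k, u, s, 29, x), (12, k, z, w, 22, r), (12, k, z, w, 25, u), (12, k, z, w, 29, x), (9, a, a, q, 14, w), (9, a, a, q, 31, v), (9, a, m, b, 14, w), (9, a, m, b, 31, v), (9, a, r, k, 14, w), (9, a, r, k, 31, v), (9, a, w, w, 14, w), (9, a, w, w, 31, v), (9, a, y, m, 14, w), (9, a, y, m, 31, v)}.
Apply σ_{C > 9}; surviving tuples: {(12, k, u, s, 22, r), (12, k, u, s, 25, u), (12, k, u, s, 29, x), (12, k, z, w, 22, r), (12, k, z, w, 25, u), (12, k, z, w, 29, x)}
π_{A, G, B} gives {(k, 22, u), (k, 22, z), (k, 25, u), (k, 25, z), (k, 29, u), (k, 29, z)}.
Apply σ_{B = z}; surviving tuples: {(k, 22, z), (k, 25, z), (k, 29, z)}
π_{B, G} gives {(z, 22), (z, 25), (z, 29)}.

{(z, 22), (z, 25), (z, 29)}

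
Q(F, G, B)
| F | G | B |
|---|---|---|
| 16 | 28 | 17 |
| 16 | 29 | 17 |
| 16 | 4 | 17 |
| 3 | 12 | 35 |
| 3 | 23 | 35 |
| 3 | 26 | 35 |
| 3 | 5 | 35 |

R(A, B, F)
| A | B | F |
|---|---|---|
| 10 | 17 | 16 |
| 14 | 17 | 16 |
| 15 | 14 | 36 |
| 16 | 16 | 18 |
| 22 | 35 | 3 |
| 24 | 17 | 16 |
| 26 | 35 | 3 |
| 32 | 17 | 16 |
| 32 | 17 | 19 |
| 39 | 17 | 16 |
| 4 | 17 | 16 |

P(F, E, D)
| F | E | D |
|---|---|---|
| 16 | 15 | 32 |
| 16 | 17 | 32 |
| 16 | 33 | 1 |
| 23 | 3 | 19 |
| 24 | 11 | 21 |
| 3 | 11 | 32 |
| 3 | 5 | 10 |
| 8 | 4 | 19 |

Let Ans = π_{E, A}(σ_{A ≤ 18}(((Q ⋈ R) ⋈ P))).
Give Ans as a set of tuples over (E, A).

Joining Q and R on F, B yields {(16, 28, 17, 10), (16, 28, 17, 14), (16, 28, 17, 24), (16, 28, 17, 32), (16, 28, 17, 39), (16, 28, 17, 4), (16, 29, 17, 10), (16, 29, 17, 14), (16, 29, 17, 24), (16, 29, 17, 32), (16, 29, 17, 39), (16, 29, 17, 4), (16, 4, 17, 10), (16, 4, 17, 14), (16, 4, 17, 24), (16, 4, 17, 32), (16, 4, 17, 39), (16, 4, 17, 4), (3, 12, 35, 22), (3, 12, 35, 26), (3, 23, 35, 22), (3, 23, 35, 26), (3, 26, 35, 22), (3, 26, 35, 26), (3, 5, 35, 22), (3, 5, 35, 26)}.
Joining (Q ⋈ R) and P on F yields {(16, 28, 17, 10, 15, 32), (16, 28, 17, 10, 17, 32), (16, 28, 17, 10, 33, 1), (16, 28, 17, 14, 15, 32), (16, 28, 17, 14, 17, 32), (16, 28, 17, 14, 33, 1), (16, 28, 17, 24, 15, 32), (16, 28, 17, 24, 17, 32), (16, 28, 17, 24, 33, 1), (16, 28, 17, 32, 15, 32), (16, 28, 17, 32, 17, 32), (16, 28, 17, 32, 33, 1), (16, 28, 17, 39, 15, 32), (16, 28, 17, 39, 17, 32), (16, 28, 17, 39, 33, 1), (16, 28, 17, 4, 15, 32), (16, 28, 17, 4, 17, 32), (16, 28, 17, 4, 33, 1), (16, 29, 17, 10, 15, 32), (16, 29, 17, 10, 17, 32), (16, 29, 17, 10, 33, 1), (16, 29, 17, 14, 15, 32), (16, 29, 17, 14, 17, 32), (16, 29, 17, 14, 33, 1), (16, 29, 17, 24, 15, 32), (16, 29, 17, 24, 17, 32), (16, 29, 17, 24, 33, 1), (16, 29, 17, 32, 15, 32), (16, 29, 17, 32, 17, 32), (16, 29, 17, 32, 33, 1), (16, 29, 17, 39, 15, 32), (16, 29, 17, 39, 17, 32), (16, 29, 17, 39, 33, 1), (16, 29, 17, 4, 15, 32), (16, 29, 17, 4, 17, 32), (16, 29, 17, 4, 33, 1), (16, 4, 17, 10, 15, 32), (16, 4, 17, 10, 17, 32), (16, 4, 17, 10, 33, 1), (16, 4, 17, 14, 15, 32), (16, 4, 17, 14, 17, 32), (16, 4, 17, 14, 33, 1), (16, 4, 17, 24, 15, 32), (16, 4, 17, 24, 17, 32), (16, 4, 17, 24, 33, 1), (16, 4, 17, 32, 15, 32), (16, 4, 17, 32, 17, 32), (16, 4, 17, 32, 33, 1), (16, 4, 17, 39, 15, 32), (16, 4, 17, 39, 17, 32), (16, 4, 17, 39, 33, 1), (16, 4, 17, 4, 15, 32), (16, 4, 17, 4, 17, 32), (16, 4, 17, 4, 33, 1), (3, 12, 35, 22, 11, 32), (3, 12, 35, 22, 5, 10), (3, 12, 35, 26, 11, 32), (3, 12, 35, 26, 5, 10), (3, 23, 35, 22, 11, 32), (3, 23, 35, 22, 5, 10), (3, 23, 35, 26, 11, 32), (3, 23, 35, 26, 5, 10), (3, 26, 35, 22, 11, 32), (3, 26, 35, 22, 5, 10), (3, 26, 35, 26, 11, 32), (3, 26, 35, 26, 5, 10), (3, 5, 35, 22, 11, 32), (3, 5, 35, 22, 5, 10), (3, 5, 35, 26, 11, 32), (3, 5, 35, 26, 5, 10)}.
Selection A ≤ 18: {(16, 28, 17, 10, 15, 32), (16, 28, 17, 10, 17, 32), (16, 28, 17, 10, 33, 1), (16, 28, 17, 14, 15, 32), (16, 28, 17, 14, 17, 32), (16, 28, 17, 14, 33, 1), (16, 28, 17, 4, 15, 32), (16, 28, 17, 4, 17, 32), (16, 28, 17, 4, 33, 1), (16, 29, 17, 10, 15, 32), (16, 29, 17, 10, 17, 32), (16, 29, 17, 10, 33, 1), (16, 29, 17, 14, 15, 32), (16, 29, 17, 14, 17, 32), (16, 29, 17, 14, 33, 1), (16, 29, 17, 4, 15, 32), (16, 29, 17, 4, 17, 32), (16, 29, 17, 4, 33, 1), (16, 4, 17, 10, 15, 32), (16, 4, 17, 10, 17, 32), (16, 4, 17, 10, 33, 1), (16, 4, 17, 14, 15, 32), (16, 4, 17, 14, 17, 32), (16, 4, 17, 14, 33, 1), (16, 4, 17, 4, 15, 32), (16, 4, 17, 4, 17, 32), (16, 4, 17, 4, 33, 1)}
π_{E, A} gives {(15, 10), (15, 14), (15, 4), (17, 10), (17, 14), (17, 4), (33, 10), (33, 14), (33, 4)} (18 duplicate(s) eliminated).

{(15, 10), (15, 14), (15, 4), (17, 10), (17, 14), (17, 4), (33, 10), (33, 14), (33, 4)}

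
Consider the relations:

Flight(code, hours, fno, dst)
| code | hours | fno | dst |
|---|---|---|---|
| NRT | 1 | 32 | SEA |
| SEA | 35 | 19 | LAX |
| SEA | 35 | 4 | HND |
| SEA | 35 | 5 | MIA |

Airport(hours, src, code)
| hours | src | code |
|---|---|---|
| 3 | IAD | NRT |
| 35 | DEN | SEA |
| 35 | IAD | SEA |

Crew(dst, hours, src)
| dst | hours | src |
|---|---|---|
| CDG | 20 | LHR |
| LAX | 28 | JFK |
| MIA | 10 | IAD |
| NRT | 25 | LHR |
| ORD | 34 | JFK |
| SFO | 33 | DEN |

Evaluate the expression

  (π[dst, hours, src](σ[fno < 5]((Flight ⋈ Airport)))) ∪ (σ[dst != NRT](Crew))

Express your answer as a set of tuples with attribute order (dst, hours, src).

{(CDG, 20, LHR), (HND, 35, DEN), (HND, 35, IAD), (LAX, 28, JFK), (MIA, 10, IAD), (ORD, 34, JFK), (SFO, 33, DEN)}

Flight ⋈ Airport (natural join on code, hours): {(SEA, 35, 19, LAX, DEN), (SEA, 35, 19, LAX, IAD), (SEA, 35, 4, HND, DEN), (SEA, 35, 4, HND, IAD), (SEA, 35, 5, MIA, DEN), (SEA, 35, 5, MIA, IAD)}
Selection fno < 5: {(SEA, 35, 4, HND, DEN), (SEA, 35, 4, HND, IAD)}
Keep only column(s) dst, hours, src: {(HND, 35, DEN), (HND, 35, IAD)}
Selection dst != NRT: {(CDG, 20, LHR), (LAX, 28, JFK), (MIA, 10, IAD), (ORD, 34, JFK), (SFO, 33, DEN)}
Union: {(HND, 35, DEN), (HND, 35, IAD)} with {(CDG, 20, LHR), (LAX, 28, JFK), (MIA, 10, IAD), (ORD, 34, JFK), (SFO, 33, DEN)} → {(CDG, 20, LHR), (HND, 35, DEN), (HND, 35, IAD), (LAX, 28, JFK), (MIA, 10, IAD), (ORD, 34, JFK), (SFO, 33, DEN)}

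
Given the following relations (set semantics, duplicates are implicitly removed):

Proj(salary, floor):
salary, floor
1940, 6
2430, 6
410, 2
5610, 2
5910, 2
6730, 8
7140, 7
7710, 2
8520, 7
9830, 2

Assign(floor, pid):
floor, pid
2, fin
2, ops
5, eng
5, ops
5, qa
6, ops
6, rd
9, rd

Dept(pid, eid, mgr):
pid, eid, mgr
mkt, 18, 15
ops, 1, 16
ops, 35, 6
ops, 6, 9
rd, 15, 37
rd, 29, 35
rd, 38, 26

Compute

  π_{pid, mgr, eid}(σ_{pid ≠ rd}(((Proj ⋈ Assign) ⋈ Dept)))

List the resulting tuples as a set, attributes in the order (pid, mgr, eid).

{(ops, 16, 1), (ops, 6, 35), (ops, 9, 6)}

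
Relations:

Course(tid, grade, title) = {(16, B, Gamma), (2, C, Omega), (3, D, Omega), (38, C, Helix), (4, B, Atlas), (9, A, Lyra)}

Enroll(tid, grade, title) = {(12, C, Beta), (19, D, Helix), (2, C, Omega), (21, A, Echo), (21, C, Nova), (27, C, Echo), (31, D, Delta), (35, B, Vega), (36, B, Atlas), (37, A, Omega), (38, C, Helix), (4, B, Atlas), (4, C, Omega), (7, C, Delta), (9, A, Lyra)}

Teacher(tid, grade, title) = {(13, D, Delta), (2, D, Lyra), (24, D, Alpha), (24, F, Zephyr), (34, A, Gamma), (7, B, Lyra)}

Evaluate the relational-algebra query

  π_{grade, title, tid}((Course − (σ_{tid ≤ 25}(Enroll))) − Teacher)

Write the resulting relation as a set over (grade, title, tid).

{(B, Gamma, 16), (C, Helix, 38), (D, Omega, 3)}

Apply σ_{tid ≤ 25}; surviving tuples: {(12, C, Beta), (19, D, Helix), (2, C, Omega), (21, A, Echo), (21, C, Nova), (4, B, Atlas), (4, C, Omega), (7, C, Delta), (9, A, Lyra)}
Difference: {(16, B, Gamma), (2, C, Omega), (3, D, Omega), (38, C, Helix), (4, B, Atlas), (9, A, Lyra)} with {(12, C, Beta), (19, D, Helix), (2, C, Omega), (21, A, Echo), (21, C, Nova), (4, B, Atlas), (4, C, Omega), (7, C, Delta), (9, A, Lyra)} → {(16, B, Gamma), (3, D, Omega), (38, C, Helix)}
Difference: {(16, B, Gamma), (3, D, Omega), (38, C, Helix)} with {(13, D, Delta), (2, D, Lyra), (24, D, Alpha), (24, F, Zephyr), (34, A, Gamma), (7, B, Lyra)} → {(16, B, Gamma), (3, D, Omega), (38, C, Helix)}
π_{grade, title, tid} gives {(B, Gamma, 16), (C, Helix, 38), (D, Omega, 3)}.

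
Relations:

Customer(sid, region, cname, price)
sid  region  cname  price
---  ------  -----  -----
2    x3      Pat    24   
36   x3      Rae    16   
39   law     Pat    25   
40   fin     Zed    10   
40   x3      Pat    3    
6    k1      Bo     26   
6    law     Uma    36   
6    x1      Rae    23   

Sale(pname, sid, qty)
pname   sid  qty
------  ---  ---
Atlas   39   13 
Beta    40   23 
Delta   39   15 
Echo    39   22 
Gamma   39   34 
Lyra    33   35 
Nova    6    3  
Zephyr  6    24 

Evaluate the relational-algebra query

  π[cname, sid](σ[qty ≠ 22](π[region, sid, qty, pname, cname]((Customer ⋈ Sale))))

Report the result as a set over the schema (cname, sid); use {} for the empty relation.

{(Bo, 6), (Pat, 39), (Pat, 40), (Rae, 6), (Uma, 6), (Zed, 40)}

Joining Customer and Sale on sid yields {(39, law, Pat, 25, Atlas, 13), (39, law, Pat, 25, Delta, 15), (39, law, Pat, 25, Echo, 22), (39, law, Pat, 25, Gamma, 34), (40, fin, Zed, 10, Beta, 23), (40, x3, Pat, 3, Beta, 23), (6, k1, Bo, 26, Nova, 3), (6, k1, Bo, 26, Zephyr, 24), (6, law, Uma, 36, Nova, 3), (6, law, Uma, 36, Zephyr, 24), (6, x1, Rae, 23, Nova, 3), (6, x1, Rae, 23, Zephyr, 24)}.
π[region, sid, qty, pname, cname]: project onto (region, sid, qty, pname, cname) → {(fin, 40, 23, Beta, Zed), (k1, 6, 24, Zephyr, Bo), (k1, 6, 3, Nova, Bo), (law, 39, 13, Atlas, Pat), (law, 39, 15, Delta, Pat), (law, 39, 22, Echo, Pat), (law, 39, 34, Gamma, Pat), (law, 6, 24, Zephyr, Uma), (law, 6, 3, Nova, Uma), (x1, 6, 24, Zephyr, Rae), (x1, 6, 3, Nova, Rae), (x3, 40, 23, Beta, Pat)}
σ[qty ≠ 22]: keep tuples satisfying qty ≠ 22 → {(fin, 40, 23, Beta, Zed), (k1, 6, 24, Zephyr, Bo), (k1, 6, 3, Nova, Bo), (law, 39, 13, Atlas, Pat), (law, 39, 15, Delta, Pat), (law, 39, 34, Gamma, Pat), (law, 6, 24, Zephyr, Uma), (law, 6, 3, Nova, Uma), (x1, 6, 24, Zephyr, Rae), (x1, 6, 3, Nova, Rae), (x3, 40, 23, Beta, Pat)}
π[cname, sid]: project onto (cname, sid) (5 duplicate(s) eliminated) → {(Bo, 6), (Pat, 39), (Pat, 40), (Rae, 6), (Uma, 6), (Zed, 40)}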